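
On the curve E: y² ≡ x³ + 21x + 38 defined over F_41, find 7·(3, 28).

Write Q = (3, 28).
Double-and-add on 7 = (111)₂. Start with Q = (3, 28) for the leading 1-bit.
double: tangent at (3, 28): λ = (3·3² + 21)/(2·28) ≡ 7/15. 15⁻¹ ≡ 11 (mod 41) since 15·11 = 165 ≡ 1, so λ ≡ 7·11 ≡ 36.
  x = λ² - 3 - 3 = 1296 - 6 ≡ 19; y = λ·(3 - 19) - 28 ≡ 11. → (19, 11)
add Q: (19, 11) + (3, 28). λ = (28 - 11)/(3 - 19) ≡ 17/25 mod 41. 25⁻¹ ≡ 23 (mod 41), so λ ≡ 22.
  x = λ² - 19 - 3 = 484 - 22 ≡ 11; y = λ·(19 - 11) - 11 ≡ 1. → (11, 1)
double: tangent at (11, 1): λ = (3·11² + 21)/(2·1) ≡ 15/2. 2⁻¹ ≡ 21 (mod 41) since 2·21 = 42 ≡ 1, so λ ≡ 15·21 ≡ 28.
  x = λ² - 11 - 11 = 784 - 22 ≡ 24; y = λ·(11 - 24) - 1 ≡ 4. → (24, 4)
add Q: (24, 4) + (3, 28). λ = (28 - 4)/(3 - 24) ≡ 24/20 mod 41. 20⁻¹ ≡ 39 (mod 41) since 20·39 = 780 ≡ 1, so λ ≡ 34.
  x = λ² - 24 - 3 = 1156 - 27 ≡ 22; y = λ·(24 - 22) - 4 ≡ 23. → (22, 23)

(22, 23)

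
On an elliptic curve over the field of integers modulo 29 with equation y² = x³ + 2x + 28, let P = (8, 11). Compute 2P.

tangent at (8, 11): λ = (3·8² + 2)/(2·11) ≡ 20/22. 22⁻¹ ≡ 4 (mod 29), so λ ≡ 20·4 ≡ 22.
  x = λ² - 8 - 8 = 484 - 16 ≡ 4; y = λ·(8 - 4) - 11 ≡ 19. → (4, 19)

(4, 19)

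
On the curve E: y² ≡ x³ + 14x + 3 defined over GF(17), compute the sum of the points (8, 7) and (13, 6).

(8, 7) + (13, 6). λ = (6 - 7)/(13 - 8) ≡ 16/5 mod 17. 5⁻¹ ≡ 7 (mod 17) since 5·7 = 35 ≡ 1, so λ ≡ 10.
  x = λ² - 8 - 13 = 100 - 21 ≡ 11; y = λ·(8 - 11) - 7 ≡ 14. → (11, 14)

(11, 14)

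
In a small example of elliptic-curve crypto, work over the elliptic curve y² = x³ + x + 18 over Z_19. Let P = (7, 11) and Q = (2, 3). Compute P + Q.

(8, 14)

(7, 11) + (2, 3). λ = (3 - 11)/(2 - 7) ≡ 11/14 mod 19. 14⁻¹ ≡ 15 (mod 19), so λ ≡ 13.
  x = λ² - 7 - 2 = 169 - 9 ≡ 8; y = λ·(7 - 8) - 11 ≡ 14. → (8, 14)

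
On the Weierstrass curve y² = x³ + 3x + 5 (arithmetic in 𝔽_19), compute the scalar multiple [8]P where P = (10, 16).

Repeated addition: build up to 8P.
2P: tangent at (10, 16): λ = (3·10² + 3)/(2·16) ≡ 18/13. 13⁻¹ ≡ 3 (mod 19), so λ ≡ 18·3 ≡ 16.
  x = λ² - 10 - 10 = 256 - 20 ≡ 8; y = λ·(10 - 8) - 16 ≡ 16. → (8, 16)
3P: (8, 16) + (10, 16). λ = (16 - 16)/(10 - 8) ≡ 0/2 mod 19. 2⁻¹ ≡ 10 (mod 19) since 2·10 = 20 ≡ 1, so λ ≡ 0.
  x = λ² - 8 - 10 = 0 - 18 ≡ 1; y = λ·(8 - 1) - 16 ≡ 3. → (1, 3)
4P: (1, 3) + (10, 16). λ = (16 - 3)/(10 - 1) ≡ 13/9 mod 19. 9⁻¹ ≡ 17 (mod 19), so λ ≡ 12.
  x = λ² - 1 - 10 = 144 - 11 ≡ 0; y = λ·(1 - 0) - 3 ≡ 9. → (0, 9)
5P: (0, 9) + (10, 16). λ = (16 - 9)/(10 - 0) ≡ 7/10 mod 19. 10⁻¹ ≡ 2 (mod 19), so λ ≡ 14.
  x = λ² - 0 - 10 = 196 - 10 ≡ 15; y = λ·(0 - 15) - 9 ≡ 9. → (15, 9)
6P: (15, 9) + (10, 16). λ = (16 - 9)/(10 - 15) ≡ 7/14 mod 19. 14⁻¹ ≡ 15 (mod 19) since 14·15 = 210 ≡ 1, so λ ≡ 10.
  x = λ² - 15 - 10 = 100 - 25 ≡ 18; y = λ·(15 - 18) - 9 ≡ 18. → (18, 18)
7P: (18, 18) + (10, 16). λ = (16 - 18)/(10 - 18) ≡ 17/11 mod 19. 11⁻¹ ≡ 7 (mod 19), so λ ≡ 5.
  x = λ² - 18 - 10 = 25 - 28 ≡ 16; y = λ·(18 - 16) - 18 ≡ 11. → (16, 11)
8P: (16, 11) + (10, 16). λ = (16 - 11)/(10 - 16) ≡ 5/13 mod 19. 13⁻¹ ≡ 3 (mod 19) since 13·3 = 39 ≡ 1, so λ ≡ 15.
  x = λ² - 16 - 10 = 225 - 26 ≡ 9; y = λ·(16 - 9) - 11 ≡ 18. → (9, 18)

(9, 18)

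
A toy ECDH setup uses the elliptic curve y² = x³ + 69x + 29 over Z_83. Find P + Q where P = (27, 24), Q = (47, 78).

(47, 5)

(27, 24) + (47, 78). λ = (78 - 24)/(47 - 27) ≡ 54/20 mod 83. 20⁻¹ ≡ 54 (mod 83), so λ ≡ 11.
  x = λ² - 27 - 47 = 121 - 74 ≡ 47; y = λ·(27 - 47) - 24 ≡ 5. → (47, 5)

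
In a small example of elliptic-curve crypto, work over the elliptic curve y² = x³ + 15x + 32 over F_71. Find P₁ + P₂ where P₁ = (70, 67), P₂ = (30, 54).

(67, 60)

(70, 67) + (30, 54). λ = (54 - 67)/(30 - 70) ≡ 58/31 mod 71. 31⁻¹ ≡ 55 (mod 71), so λ ≡ 66.
  x = λ² - 70 - 30 = 4356 - 100 ≡ 67; y = λ·(70 - 67) - 67 ≡ 60. → (67, 60)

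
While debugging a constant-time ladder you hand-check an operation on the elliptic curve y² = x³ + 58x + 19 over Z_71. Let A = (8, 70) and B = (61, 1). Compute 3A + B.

First 3A:
Repeated addition: build up to 3A.
2A: tangent at (8, 70): λ = (3·8² + 58)/(2·70) ≡ 37/69. 69⁻¹ ≡ 35 (mod 71), so λ ≡ 37·35 ≡ 17.
  x = λ² - 8 - 8 = 289 - 16 ≡ 60; y = λ·(8 - 60) - 70 ≡ 40. → (60, 40)
3A: (60, 40) + (8, 70). λ = (70 - 40)/(8 - 60) ≡ 30/19 mod 71. 19⁻¹ ≡ 15 (mod 71) since 19·15 = 285 ≡ 1, so λ ≡ 24.
  x = λ² - 60 - 8 = 576 - 68 ≡ 11; y = λ·(60 - 11) - 40 ≡ 0. → (11, 0)
3A = (11, 0).
Finally 3A + B:
(11, 0) + (61, 1). λ = (1 - 0)/(61 - 11) ≡ 1/50 mod 71. 50⁻¹ ≡ 27 (mod 71), so λ ≡ 27.
  x = λ² - 11 - 61 = 729 - 72 ≡ 18; y = λ·(11 - 18) - 0 ≡ 24. → (18, 24)

(18, 24)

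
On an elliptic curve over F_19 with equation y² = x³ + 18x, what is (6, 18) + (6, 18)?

tangent at (6, 18): λ = (3·6² + 18)/(2·18) ≡ 12/17. 17⁻¹ ≡ 9 (mod 19) since 17·9 = 153 ≡ 1, so λ ≡ 12·9 ≡ 13.
  x = λ² - 6 - 6 = 169 - 12 ≡ 5; y = λ·(6 - 5) - 18 ≡ 14. → (5, 14)

(5, 14)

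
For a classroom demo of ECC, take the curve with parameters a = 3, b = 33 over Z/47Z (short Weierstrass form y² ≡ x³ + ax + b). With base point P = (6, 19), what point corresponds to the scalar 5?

Double-and-add on 5 = (101)₂. Start with P = (6, 19) for the leading 1-bit.
double: tangent at (6, 19): λ = (3·6² + 3)/(2·19) ≡ 17/38. 38⁻¹ ≡ 26 (mod 47), so λ ≡ 17·26 ≡ 19.
  x = λ² - 6 - 6 = 361 - 12 ≡ 20; y = λ·(6 - 20) - 19 ≡ 44. → (20, 44)
double: tangent at (20, 44): λ = (3·20² + 3)/(2·44) ≡ 28/41. 41⁻¹ ≡ 39 (mod 47) since 41·39 = 1599 ≡ 1, so λ ≡ 28·39 ≡ 11.
  x = λ² - 20 - 20 = 121 - 40 ≡ 34; y = λ·(20 - 34) - 44 ≡ 37. → (34, 37)
add P: (34, 37) + (6, 19). λ = (19 - 37)/(6 - 34) ≡ 29/19 mod 47. 19⁻¹ ≡ 5 (mod 47), so λ ≡ 4.
  x = λ² - 34 - 6 = 16 - 40 ≡ 23; y = λ·(34 - 23) - 37 ≡ 7. → (23, 7)

(23, 7)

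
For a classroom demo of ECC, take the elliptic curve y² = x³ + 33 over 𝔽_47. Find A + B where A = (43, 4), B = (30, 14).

(43, 4) + (30, 14). λ = (14 - 4)/(30 - 43) ≡ 10/34 mod 47. 34⁻¹ ≡ 18 (mod 47) since 34·18 = 612 ≡ 1, so λ ≡ 39.
  x = λ² - 43 - 30 = 1521 - 73 ≡ 38; y = λ·(43 - 38) - 4 ≡ 3. → (38, 3)

(38, 3)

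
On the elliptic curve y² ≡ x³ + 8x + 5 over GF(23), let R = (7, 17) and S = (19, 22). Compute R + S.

(7, 17) + (19, 22). λ = (22 - 17)/(19 - 7) ≡ 5/12 mod 23. 12⁻¹ ≡ 2 (mod 23), so λ ≡ 10.
  x = λ² - 7 - 19 = 100 - 26 ≡ 5; y = λ·(7 - 5) - 17 ≡ 3. → (5, 3)

(5, 3)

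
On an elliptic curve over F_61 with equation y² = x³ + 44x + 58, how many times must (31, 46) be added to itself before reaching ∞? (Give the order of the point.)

2P: tangent at (31, 46): λ = (3·31² + 44)/(2·46) ≡ 60/31. 31⁻¹ ≡ 2 (mod 61), so λ ≡ 60·2 ≡ 59.
  x = λ² - 31 - 31 = 3481 - 62 ≡ 3; y = λ·(31 - 3) - 46 ≡ 20. → (3, 20)
3P: (3, 20) + (31, 46). λ = (46 - 20)/(31 - 3) ≡ 26/28 mod 61. 28⁻¹ ≡ 24 (mod 61), so λ ≡ 14.
  x = λ² - 3 - 31 = 196 - 34 ≡ 40; y = λ·(3 - 40) - 20 ≡ 11. → (40, 11)
4P: (40, 11) + (31, 46). λ = (46 - 11)/(31 - 40) ≡ 35/52 mod 61. 52⁻¹ ≡ 27 (mod 61) since 52·27 = 1404 ≡ 1, so λ ≡ 30.
  x = λ² - 40 - 31 = 900 - 71 ≡ 36; y = λ·(40 - 36) - 11 ≡ 48. → (36, 48)
5P: (36, 48) + (31, 46). λ = (46 - 48)/(31 - 36) ≡ 59/56 mod 61. 56⁻¹ ≡ 12 (mod 61), so λ ≡ 37.
  x = λ² - 36 - 31 = 1369 - 67 ≡ 21; y = λ·(36 - 21) - 48 ≡ 19. → (21, 19)
6P: (21, 19) + (31, 46). λ = (46 - 19)/(31 - 21) ≡ 27/10 mod 61. 10⁻¹ ≡ 55 (mod 61) since 10·55 = 550 ≡ 1, so λ ≡ 21.
  x = λ² - 21 - 31 = 441 - 52 ≡ 23; y = λ·(21 - 23) - 19 ≡ 0. → (23, 0)
7P: (23, 0) + (31, 46). λ = (46 - 0)/(31 - 23) ≡ 46/8 mod 61. 8⁻¹ ≡ 23 (mod 61), so λ ≡ 21.
  x = λ² - 23 - 31 = 441 - 54 ≡ 21; y = λ·(23 - 21) - 0 ≡ 42. → (21, 42)
8P: (21, 42) + (31, 46). λ = (46 - 42)/(31 - 21) ≡ 4/10 mod 61. 10⁻¹ ≡ 55 (mod 61) since 10·55 = 550 ≡ 1, so λ ≡ 37.
  x = λ² - 21 - 31 = 1369 - 52 ≡ 36; y = λ·(21 - 36) - 42 ≡ 13. → (36, 13)
9P: (36, 13) + (31, 46). λ = (46 - 13)/(31 - 36) ≡ 33/56 mod 61. 56⁻¹ ≡ 12 (mod 61) since 56·12 = 672 ≡ 1, so λ ≡ 30.
  x = λ² - 36 - 31 = 900 - 67 ≡ 40; y = λ·(36 - 40) - 13 ≡ 50. → (40, 50)
10P: (40, 50) + (31, 46). λ = (46 - 50)/(31 - 40) ≡ 57/52 mod 61. 52⁻¹ ≡ 27 (mod 61), so λ ≡ 14.
  x = λ² - 40 - 31 = 196 - 71 ≡ 3; y = λ·(40 - 3) - 50 ≡ 41. → (3, 41)
11P: (3, 41) + (31, 46). λ = (46 - 41)/(31 - 3) ≡ 5/28 mod 61. 28⁻¹ ≡ 24 (mod 61) since 28·24 = 672 ≡ 1, so λ ≡ 59.
  x = λ² - 3 - 31 = 3481 - 34 ≡ 31; y = λ·(3 - 31) - 41 ≡ 15. → (31, 15)
12P: (31, 15) + (31, 46): same x and y₁ ≡ -y₂, so the sum is ∞.
12P = ∞, so the order is 12.

12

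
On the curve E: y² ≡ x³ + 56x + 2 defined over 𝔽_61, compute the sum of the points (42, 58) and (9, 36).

(24, 15)

(42, 58) + (9, 36). λ = (36 - 58)/(9 - 42) ≡ 39/28 mod 61. 28⁻¹ ≡ 24 (mod 61), so λ ≡ 21.
  x = λ² - 42 - 9 = 441 - 51 ≡ 24; y = λ·(42 - 24) - 58 ≡ 15. → (24, 15)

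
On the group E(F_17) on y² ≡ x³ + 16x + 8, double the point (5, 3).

(8, 11)

tangent at (5, 3): λ = (3·5² + 16)/(2·3) ≡ 6/6. 6⁻¹ ≡ 3 (mod 17), so λ ≡ 6·3 ≡ 1.
  x = λ² - 5 - 5 = 1 - 10 ≡ 8; y = λ·(5 - 8) - 3 ≡ 11. → (8, 11)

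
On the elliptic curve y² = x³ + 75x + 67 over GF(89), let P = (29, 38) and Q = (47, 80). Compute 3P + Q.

First 3P:
Repeated addition: build up to 3P.
2P: tangent at (29, 38): λ = (3·29² + 75)/(2·38) ≡ 17/76. 76⁻¹ ≡ 41 (mod 89) since 76·41 = 3116 ≡ 1, so λ ≡ 17·41 ≡ 74.
  x = λ² - 29 - 29 = 5476 - 58 ≡ 78; y = λ·(29 - 78) - 38 ≡ 74. → (78, 74)
3P: (78, 74) + (29, 38). λ = (38 - 74)/(29 - 78) ≡ 53/40 mod 89. 40⁻¹ ≡ 69 (mod 89), so λ ≡ 8.
  x = λ² - 78 - 29 = 64 - 107 ≡ 46; y = λ·(78 - 46) - 74 ≡ 4. → (46, 4)
3P = (46, 4).
Finally 3P + Q:
(46, 4) + (47, 80). λ = (80 - 4)/(47 - 46) ≡ 76/1 mod 89. 1⁻¹ ≡ 1 (mod 89), so λ ≡ 76.
  x = λ² - 46 - 47 = 5776 - 93 ≡ 76; y = λ·(46 - 76) - 4 ≡ 30. → (76, 30)

(76, 30)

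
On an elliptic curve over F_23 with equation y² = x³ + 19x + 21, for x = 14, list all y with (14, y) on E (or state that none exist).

x³ + 19x + 21 = 3031 ≡ 18 (mod 23).
Square roots of 18 mod 23: 8 and 15 (since 8² = 64 ≡ 18).

8, 15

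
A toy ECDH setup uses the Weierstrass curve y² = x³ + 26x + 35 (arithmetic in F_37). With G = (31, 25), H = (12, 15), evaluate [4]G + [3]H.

(28, 16)

First 4G:
Repeated addition: build up to 4G.
2G: tangent at (31, 25): λ = (3·31² + 26)/(2·25) ≡ 23/13. 13⁻¹ ≡ 20 (mod 37), so λ ≡ 23·20 ≡ 16.
  x = λ² - 31 - 31 = 256 - 62 ≡ 9; y = λ·(31 - 9) - 25 ≡ 31. → (9, 31)
3G: (9, 31) + (31, 25). λ = (25 - 31)/(31 - 9) ≡ 31/22 mod 37. 22⁻¹ ≡ 32 (mod 37), so λ ≡ 30.
  x = λ² - 9 - 31 = 900 - 40 ≡ 9; y = λ·(9 - 9) - 31 ≡ 6. → (9, 6)
4G: (9, 6) + (31, 25). λ = (25 - 6)/(31 - 9) ≡ 19/22 mod 37. 22⁻¹ ≡ 32 (mod 37) since 22·32 = 704 ≡ 1, so λ ≡ 16.
  x = λ² - 9 - 31 = 256 - 40 ≡ 31; y = λ·(9 - 31) - 6 ≡ 12. → (31, 12)
4G = (31, 12).
Next 3H:
Repeated addition: build up to 3H.
2H: tangent at (12, 15): λ = (3·12² + 26)/(2·15) ≡ 14/30. 30⁻¹ ≡ 21 (mod 37) since 30·21 = 630 ≡ 1, so λ ≡ 14·21 ≡ 35.
  x = λ² - 12 - 12 = 1225 - 24 ≡ 17; y = λ·(12 - 17) - 15 ≡ 32. → (17, 32)
3H: (17, 32) + (12, 15). λ = (15 - 32)/(12 - 17) ≡ 20/32 mod 37. 32⁻¹ ≡ 22 (mod 37) since 32·22 = 704 ≡ 1, so λ ≡ 33.
  x = λ² - 17 - 12 = 1089 - 29 ≡ 24; y = λ·(17 - 24) - 32 ≡ 33. → (24, 33)
3H = (24, 33).
Finally 4G + 3H:
(31, 12) + (24, 33). λ = (33 - 12)/(24 - 31) ≡ 21/30 mod 37. 30⁻¹ ≡ 21 (mod 37), so λ ≡ 34.
  x = λ² - 31 - 24 = 1156 - 55 ≡ 28; y = λ·(31 - 28) - 12 ≡ 16. → (28, 16)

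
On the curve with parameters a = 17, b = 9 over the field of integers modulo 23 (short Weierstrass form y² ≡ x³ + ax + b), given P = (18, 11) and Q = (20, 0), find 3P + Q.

First 3P:
Repeated addition: build up to 3P.
2P: tangent at (18, 11): λ = (3·18² + 17)/(2·11) ≡ 0/22. 22⁻¹ ≡ 22 (mod 23), so λ ≡ 0·22 ≡ 0.
  x = λ² - 18 - 18 = 0 - 36 ≡ 10; y = λ·(18 - 10) - 11 ≡ 12. → (10, 12)
3P: (10, 12) + (18, 11). λ = (11 - 12)/(18 - 10) ≡ 22/8 mod 23. 8⁻¹ ≡ 3 (mod 23) since 8·3 = 24 ≡ 1, so λ ≡ 20.
  x = λ² - 10 - 18 = 400 - 28 ≡ 4; y = λ·(10 - 4) - 12 ≡ 16. → (4, 16)
3P = (4, 16).
Finally 3P + Q:
(4, 16) + (20, 0). λ = (0 - 16)/(20 - 4) ≡ 7/16 mod 23. 16⁻¹ ≡ 13 (mod 23) since 16·13 = 208 ≡ 1, so λ ≡ 22.
  x = λ² - 4 - 20 = 484 - 24 ≡ 0; y = λ·(4 - 0) - 16 ≡ 3. → (0, 3)

(0, 3)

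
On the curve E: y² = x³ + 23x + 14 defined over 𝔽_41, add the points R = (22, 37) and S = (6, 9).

(22, 37) + (6, 9). λ = (9 - 37)/(6 - 22) ≡ 13/25 mod 41. 25⁻¹ ≡ 23 (mod 41), so λ ≡ 12.
  x = λ² - 22 - 6 = 144 - 28 ≡ 34; y = λ·(22 - 34) - 37 ≡ 24. → (34, 24)

(34, 24)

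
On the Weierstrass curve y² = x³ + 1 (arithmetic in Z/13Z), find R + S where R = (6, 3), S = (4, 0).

(6, 3) + (4, 0). λ = (0 - 3)/(4 - 6) ≡ 10/11 mod 13. 11⁻¹ ≡ 6 (mod 13), so λ ≡ 8.
  x = λ² - 6 - 4 = 64 - 10 ≡ 2; y = λ·(6 - 2) - 3 ≡ 3. → (2, 3)

(2, 3)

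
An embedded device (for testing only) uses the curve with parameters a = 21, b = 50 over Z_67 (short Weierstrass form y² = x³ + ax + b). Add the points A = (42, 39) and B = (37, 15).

(42, 39) + (37, 15). λ = (15 - 39)/(37 - 42) ≡ 43/62 mod 67. 62⁻¹ ≡ 40 (mod 67), so λ ≡ 45.
  x = λ² - 42 - 37 = 2025 - 79 ≡ 3; y = λ·(42 - 3) - 39 ≡ 41. → (3, 41)

(3, 41)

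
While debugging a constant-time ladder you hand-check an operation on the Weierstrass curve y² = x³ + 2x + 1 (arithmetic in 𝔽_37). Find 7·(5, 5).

(20, 30)

Write Q = (5, 5).
Repeated addition: build up to 7Q.
2Q: tangent at (5, 5): λ = (3·5² + 2)/(2·5) ≡ 3/10. 10⁻¹ ≡ 26 (mod 37), so λ ≡ 3·26 ≡ 4.
  x = λ² - 5 - 5 = 16 - 10 ≡ 6; y = λ·(5 - 6) - 5 ≡ 28. → (6, 28)
3Q: (6, 28) + (5, 5). λ = (5 - 28)/(5 - 6) ≡ 14/36 mod 37. 36⁻¹ ≡ 36 (mod 37), so λ ≡ 23.
  x = λ² - 6 - 5 = 529 - 11 ≡ 0; y = λ·(6 - 0) - 28 ≡ 36. → (0, 36)
4Q: (0, 36) + (5, 5). λ = (5 - 36)/(5 - 0) ≡ 6/5 mod 37. 5⁻¹ ≡ 15 (mod 37), so λ ≡ 16.
  x = λ² - 0 - 5 = 256 - 5 ≡ 29; y = λ·(0 - 29) - 36 ≡ 18. → (29, 18)
5Q: (29, 18) + (5, 5). λ = (5 - 18)/(5 - 29) ≡ 24/13 mod 37. 13⁻¹ ≡ 20 (mod 37), so λ ≡ 36.
  x = λ² - 29 - 5 = 1296 - 34 ≡ 4; y = λ·(29 - 4) - 18 ≡ 31. → (4, 31)
6Q: (4, 31) + (5, 5). λ = (5 - 31)/(5 - 4) ≡ 11/1 mod 37. 1⁻¹ ≡ 1 (mod 37), so λ ≡ 11.
  x = λ² - 4 - 5 = 121 - 9 ≡ 1; y = λ·(4 - 1) - 31 ≡ 2. → (1, 2)
7Q: (1, 2) + (5, 5). λ = (5 - 2)/(5 - 1) ≡ 3/4 mod 37. 4⁻¹ ≡ 28 (mod 37) since 4·28 = 112 ≡ 1, so λ ≡ 10.
  x = λ² - 1 - 5 = 100 - 6 ≡ 20; y = λ·(1 - 20) - 2 ≡ 30. → (20, 30)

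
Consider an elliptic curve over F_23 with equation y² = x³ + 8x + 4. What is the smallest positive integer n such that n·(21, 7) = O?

2P: tangent at (21, 7): λ = (3·21² + 8)/(2·7) ≡ 20/14. 14⁻¹ ≡ 5 (mod 23), so λ ≡ 20·5 ≡ 8.
  x = λ² - 21 - 21 = 64 - 42 ≡ 22; y = λ·(21 - 22) - 7 ≡ 8. → (22, 8)
3P: (22, 8) + (21, 7). λ = (7 - 8)/(21 - 22) ≡ 22/22 mod 23. 22⁻¹ ≡ 22 (mod 23) since 22·22 = 484 ≡ 1, so λ ≡ 1.
  x = λ² - 22 - 21 = 1 - 43 ≡ 4; y = λ·(22 - 4) - 8 ≡ 10. → (4, 10)
4P: (4, 10) + (21, 7). λ = (7 - 10)/(21 - 4) ≡ 20/17 mod 23. 17⁻¹ ≡ 19 (mod 23), so λ ≡ 12.
  x = λ² - 4 - 21 = 144 - 25 ≡ 4; y = λ·(4 - 4) - 10 ≡ 13. → (4, 13)
5P: (4, 13) + (21, 7). λ = (7 - 13)/(21 - 4) ≡ 17/17 mod 23. 17⁻¹ ≡ 19 (mod 23), so λ ≡ 1.
  x = λ² - 4 - 21 = 1 - 25 ≡ 22; y = λ·(4 - 22) - 13 ≡ 15. → (22, 15)
6P: (22, 15) + (21, 7). λ = (7 - 15)/(21 - 22) ≡ 15/22 mod 23. 22⁻¹ ≡ 22 (mod 23), so λ ≡ 8.
  x = λ² - 22 - 21 = 64 - 43 ≡ 21; y = λ·(22 - 21) - 15 ≡ 16. → (21, 16)
7P: (21, 16) + (21, 7): same x and y₁ ≡ -y₂, so the sum is O.
7P = O, so the order is 7.

7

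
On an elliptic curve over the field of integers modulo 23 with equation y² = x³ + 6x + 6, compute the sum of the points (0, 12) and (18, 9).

(0, 12) + (18, 9). λ = (9 - 12)/(18 - 0) ≡ 20/18 mod 23. 18⁻¹ ≡ 9 (mod 23), so λ ≡ 19.
  x = λ² - 0 - 18 = 361 - 18 ≡ 21; y = λ·(0 - 21) - 12 ≡ 3. → (21, 3)

(21, 3)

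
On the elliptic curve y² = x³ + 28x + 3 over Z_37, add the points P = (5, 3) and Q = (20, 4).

(5, 3) + (20, 4). λ = (4 - 3)/(20 - 5) ≡ 1/15 mod 37. 15⁻¹ ≡ 5 (mod 37) since 15·5 = 75 ≡ 1, so λ ≡ 5.
  x = λ² - 5 - 20 = 25 - 25 ≡ 0; y = λ·(5 - 0) - 3 ≡ 22. → (0, 22)

(0, 22)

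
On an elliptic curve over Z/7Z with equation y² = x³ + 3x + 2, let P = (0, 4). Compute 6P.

Double-and-add on 6 = (110)₂. Start with P = (0, 4) for the leading 1-bit.
double: tangent at (0, 4): λ = (3·0² + 3)/(2·4) ≡ 3/1. 1⁻¹ ≡ 1 (mod 7) since 1·1 = 1 ≡ 1, so λ ≡ 3·1 ≡ 3.
  x = λ² - 0 - 0 = 9 - 0 ≡ 2; y = λ·(0 - 2) - 4 ≡ 4. → (2, 4)
add P: (2, 4) + (0, 4). λ = (4 - 4)/(0 - 2) ≡ 0/5 mod 7. 5⁻¹ ≡ 3 (mod 7) since 5·3 = 15 ≡ 1, so λ ≡ 0.
  x = λ² - 2 - 0 = 0 - 2 ≡ 5; y = λ·(2 - 5) - 4 ≡ 3. → (5, 3)
double: tangent at (5, 3): λ = (3·5² + 3)/(2·3) ≡ 1/6. 6⁻¹ ≡ 6 (mod 7), so λ ≡ 1·6 ≡ 6.
  x = λ² - 5 - 5 = 36 - 10 ≡ 5; y = λ·(5 - 5) - 3 ≡ 4. → (5, 4)

(5, 4)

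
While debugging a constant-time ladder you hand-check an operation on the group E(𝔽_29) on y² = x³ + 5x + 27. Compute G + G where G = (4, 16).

tangent at (4, 16): λ = (3·4² + 5)/(2·16) ≡ 24/3. 3⁻¹ ≡ 10 (mod 29), so λ ≡ 24·10 ≡ 8.
  x = λ² - 4 - 4 = 64 - 8 ≡ 27; y = λ·(4 - 27) - 16 ≡ 3. → (27, 3)

(27, 3)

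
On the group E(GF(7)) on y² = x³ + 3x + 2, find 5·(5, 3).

(5, 4)

Write G = (5, 3).
Double-and-add on 5 = (101)₂. Start with G = (5, 3) for the leading 1-bit.
double: tangent at (5, 3): λ = (3·5² + 3)/(2·3) ≡ 1/6. 6⁻¹ ≡ 6 (mod 7), so λ ≡ 1·6 ≡ 6.
  x = λ² - 5 - 5 = 36 - 10 ≡ 5; y = λ·(5 - 5) - 3 ≡ 4. → (5, 4)
double: tangent at (5, 4): λ = (3·5² + 3)/(2·4) ≡ 1/1. 1⁻¹ ≡ 1 (mod 7), so λ ≡ 1·1 ≡ 1.
  x = λ² - 5 - 5 = 1 - 10 ≡ 5; y = λ·(5 - 5) - 4 ≡ 3. → (5, 3)
add G: tangent at (5, 3): λ = (3·5² + 3)/(2·3) ≡ 1/6. 6⁻¹ ≡ 6 (mod 7), so λ ≡ 1·6 ≡ 6.
  x = λ² - 5 - 5 = 36 - 10 ≡ 5; y = λ·(5 - 5) - 3 ≡ 4. → (5, 4)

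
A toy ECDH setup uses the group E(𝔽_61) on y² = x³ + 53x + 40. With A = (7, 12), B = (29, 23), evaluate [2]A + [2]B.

First 2A:
Repeated addition: build up to 2A.
2A: tangent at (7, 12): λ = (3·7² + 53)/(2·12) ≡ 17/24. 24⁻¹ ≡ 28 (mod 61), so λ ≡ 17·28 ≡ 49.
  x = λ² - 7 - 7 = 2401 - 14 ≡ 8; y = λ·(7 - 8) - 12 ≡ 0. → (8, 0)
2A = (8, 0).
Next 2B:
Repeated addition: build up to 2B.
2B: tangent at (29, 23): λ = (3·29² + 53)/(2·23) ≡ 14/46. 46⁻¹ ≡ 4 (mod 61), so λ ≡ 14·4 ≡ 56.
  x = λ² - 29 - 29 = 3136 - 58 ≡ 28; y = λ·(29 - 28) - 23 ≡ 33. → (28, 33)
2B = (28, 33).
Finally 2A + 2B:
(8, 0) + (28, 33). λ = (33 - 0)/(28 - 8) ≡ 33/20 mod 61. 20⁻¹ ≡ 58 (mod 61), so λ ≡ 23.
  x = λ² - 8 - 28 = 529 - 36 ≡ 5; y = λ·(8 - 5) - 0 ≡ 8. → (5, 8)

(5, 8)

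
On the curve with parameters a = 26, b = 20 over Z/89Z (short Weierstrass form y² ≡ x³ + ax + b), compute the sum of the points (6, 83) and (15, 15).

(24, 53)

(6, 83) + (15, 15). λ = (15 - 83)/(15 - 6) ≡ 21/9 mod 89. 9⁻¹ ≡ 10 (mod 89) since 9·10 = 90 ≡ 1, so λ ≡ 32.
  x = λ² - 6 - 15 = 1024 - 21 ≡ 24; y = λ·(6 - 24) - 83 ≡ 53. → (24, 53)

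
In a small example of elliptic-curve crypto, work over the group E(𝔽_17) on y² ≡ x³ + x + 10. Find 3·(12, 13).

Write G = (12, 13).
Repeated addition: build up to 3G.
2G: tangent at (12, 13): λ = (3·12² + 1)/(2·13) ≡ 8/9. 9⁻¹ ≡ 2 (mod 17), so λ ≡ 8·2 ≡ 16.
  x = λ² - 12 - 12 = 256 - 24 ≡ 11; y = λ·(12 - 11) - 13 ≡ 3. → (11, 3)
3G: (11, 3) + (12, 13). λ = (13 - 3)/(12 - 11) ≡ 10/1 mod 17. 1⁻¹ ≡ 1 (mod 17), so λ ≡ 10.
  x = λ² - 11 - 12 = 100 - 23 ≡ 9; y = λ·(11 - 9) - 3 ≡ 0. → (9, 0)

(9, 0)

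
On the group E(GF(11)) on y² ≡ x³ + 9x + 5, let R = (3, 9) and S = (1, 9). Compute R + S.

(7, 2)

(3, 9) + (1, 9). λ = (9 - 9)/(1 - 3) ≡ 0/9 mod 11. 9⁻¹ ≡ 5 (mod 11) since 9·5 = 45 ≡ 1, so λ ≡ 0.
  x = λ² - 3 - 1 = 0 - 4 ≡ 7; y = λ·(3 - 7) - 9 ≡ 2. → (7, 2)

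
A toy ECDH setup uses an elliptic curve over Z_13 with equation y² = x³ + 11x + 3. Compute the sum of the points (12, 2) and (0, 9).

(11, 5)

(12, 2) + (0, 9). λ = (9 - 2)/(0 - 12) ≡ 7/1 mod 13. 1⁻¹ ≡ 1 (mod 13) since 1·1 = 1 ≡ 1, so λ ≡ 7.
  x = λ² - 12 - 0 = 49 - 12 ≡ 11; y = λ·(12 - 11) - 2 ≡ 5. → (11, 5)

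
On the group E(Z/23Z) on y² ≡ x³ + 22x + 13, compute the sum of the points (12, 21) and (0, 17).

(6, 4)

(12, 21) + (0, 17). λ = (17 - 21)/(0 - 12) ≡ 19/11 mod 23. 11⁻¹ ≡ 21 (mod 23), so λ ≡ 8.
  x = λ² - 12 - 0 = 64 - 12 ≡ 6; y = λ·(12 - 6) - 21 ≡ 4. → (6, 4)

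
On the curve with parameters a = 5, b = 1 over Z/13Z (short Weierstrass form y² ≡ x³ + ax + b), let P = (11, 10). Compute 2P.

tangent at (11, 10): λ = (3·11² + 5)/(2·10) ≡ 4/7. 7⁻¹ ≡ 2 (mod 13), so λ ≡ 4·2 ≡ 8.
  x = λ² - 11 - 11 = 64 - 22 ≡ 3; y = λ·(11 - 3) - 10 ≡ 2. → (3, 2)

(3, 2)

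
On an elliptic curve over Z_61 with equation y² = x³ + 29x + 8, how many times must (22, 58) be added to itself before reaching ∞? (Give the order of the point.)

2P: tangent at (22, 58): λ = (3·22² + 29)/(2·58) ≡ 17/55. 55⁻¹ ≡ 10 (mod 61) since 55·10 = 550 ≡ 1, so λ ≡ 17·10 ≡ 48.
  x = λ² - 22 - 22 = 2304 - 44 ≡ 3; y = λ·(22 - 3) - 58 ≡ 0. → (3, 0)
3P: (3, 0) + (22, 58). λ = (58 - 0)/(22 - 3) ≡ 58/19 mod 61. 19⁻¹ ≡ 45 (mod 61), so λ ≡ 48.
  x = λ² - 3 - 22 = 2304 - 25 ≡ 22; y = λ·(3 - 22) - 0 ≡ 3. → (22, 3)
4P: (22, 3) + (22, 58): same x and y₁ ≡ -y₂, so the sum is ∞.
4P = ∞, so the order is 4.

4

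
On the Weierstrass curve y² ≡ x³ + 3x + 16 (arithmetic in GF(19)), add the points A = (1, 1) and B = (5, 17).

(10, 1)

(1, 1) + (5, 17). λ = (17 - 1)/(5 - 1) ≡ 16/4 mod 19. 4⁻¹ ≡ 5 (mod 19) since 4·5 = 20 ≡ 1, so λ ≡ 4.
  x = λ² - 1 - 5 = 16 - 6 ≡ 10; y = λ·(1 - 10) - 1 ≡ 1. → (10, 1)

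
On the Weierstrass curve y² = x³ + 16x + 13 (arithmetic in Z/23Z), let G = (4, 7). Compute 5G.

(4, 7)

Repeated addition: build up to 5G.
2G: tangent at (4, 7): λ = (3·4² + 16)/(2·7) ≡ 18/14. 14⁻¹ ≡ 5 (mod 23) since 14·5 = 70 ≡ 1, so λ ≡ 18·5 ≡ 21.
  x = λ² - 4 - 4 = 441 - 8 ≡ 19; y = λ·(4 - 19) - 7 ≡ 0. → (19, 0)
3G: (19, 0) + (4, 7). λ = (7 - 0)/(4 - 19) ≡ 7/8 mod 23. 8⁻¹ ≡ 3 (mod 23), so λ ≡ 21.
  x = λ² - 19 - 4 = 441 - 23 ≡ 4; y = λ·(19 - 4) - 0 ≡ 16. → (4, 16)
4G: (4, 16) + (4, 7): same x and y₁ ≡ -y₂, so the sum is ∞.
5G: ∞ + (4, 7) = (4, 7) (identity).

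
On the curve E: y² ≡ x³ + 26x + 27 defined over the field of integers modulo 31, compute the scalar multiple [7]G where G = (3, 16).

Double-and-add on 7 = (111)₂. Start with G = (3, 16) for the leading 1-bit.
double: tangent at (3, 16): λ = (3·3² + 26)/(2·16) ≡ 22/1. 1⁻¹ ≡ 1 (mod 31), so λ ≡ 22·1 ≡ 22.
  x = λ² - 3 - 3 = 484 - 6 ≡ 13; y = λ·(3 - 13) - 16 ≡ 12. → (13, 12)
add G: (13, 12) + (3, 16). λ = (16 - 12)/(3 - 13) ≡ 4/21 mod 31. 21⁻¹ ≡ 3 (mod 31) since 21·3 = 63 ≡ 1, so λ ≡ 12.
  x = λ² - 13 - 3 = 144 - 16 ≡ 4; y = λ·(13 - 4) - 12 ≡ 3. → (4, 3)
double: tangent at (4, 3): λ = (3·4² + 26)/(2·3) ≡ 12/6. 6⁻¹ ≡ 26 (mod 31) since 6·26 = 156 ≡ 1, so λ ≡ 12·26 ≡ 2.
  x = λ² - 4 - 4 = 4 - 8 ≡ 27; y = λ·(4 - 27) - 3 ≡ 13. → (27, 13)
add G: (27, 13) + (3, 16). λ = (16 - 13)/(3 - 27) ≡ 3/7 mod 31. 7⁻¹ ≡ 9 (mod 31) since 7·9 = 63 ≡ 1, so λ ≡ 27.
  x = λ² - 27 - 3 = 729 - 30 ≡ 17; y = λ·(27 - 17) - 13 ≡ 9. → (17, 9)

(17, 9)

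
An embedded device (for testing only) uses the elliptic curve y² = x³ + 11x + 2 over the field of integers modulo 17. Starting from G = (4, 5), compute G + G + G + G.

Repeated addition: build up to 4G.
2G: tangent at (4, 5): λ = (3·4² + 11)/(2·5) ≡ 8/10. 10⁻¹ ≡ 12 (mod 17), so λ ≡ 8·12 ≡ 11.
  x = λ² - 4 - 4 = 121 - 8 ≡ 11; y = λ·(4 - 11) - 5 ≡ 3. → (11, 3)
3G: (11, 3) + (4, 5). λ = (5 - 3)/(4 - 11) ≡ 2/10 mod 17. 10⁻¹ ≡ 12 (mod 17) since 10·12 = 120 ≡ 1, so λ ≡ 7.
  x = λ² - 11 - 4 = 49 - 15 ≡ 0; y = λ·(11 - 0) - 3 ≡ 6. → (0, 6)
4G: (0, 6) + (4, 5). λ = (5 - 6)/(4 - 0) ≡ 16/4 mod 17. 4⁻¹ ≡ 13 (mod 17), so λ ≡ 4.
  x = λ² - 0 - 4 = 16 - 4 ≡ 12; y = λ·(0 - 12) - 6 ≡ 14. → (12, 14)

(12, 14)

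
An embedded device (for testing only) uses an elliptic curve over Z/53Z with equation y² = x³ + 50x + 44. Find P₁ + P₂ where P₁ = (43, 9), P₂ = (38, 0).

(24, 4)

(43, 9) + (38, 0). λ = (0 - 9)/(38 - 43) ≡ 44/48 mod 53. 48⁻¹ ≡ 21 (mod 53) since 48·21 = 1008 ≡ 1, so λ ≡ 23.
  x = λ² - 43 - 38 = 529 - 81 ≡ 24; y = λ·(43 - 24) - 9 ≡ 4. → (24, 4)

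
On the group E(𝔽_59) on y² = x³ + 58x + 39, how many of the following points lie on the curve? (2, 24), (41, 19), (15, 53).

3

(2, 24): 24² ≡ 45, rhs ≡ 45 → on.
(41, 19): 19² ≡ 7, rhs ≡ 7 → on.
(15, 53): 53² ≡ 36, rhs ≡ 36 → on.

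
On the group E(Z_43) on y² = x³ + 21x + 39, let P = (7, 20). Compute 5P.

Repeated addition: build up to 5P.
2P: tangent at (7, 20): λ = (3·7² + 21)/(2·20) ≡ 39/40. 40⁻¹ ≡ 14 (mod 43), so λ ≡ 39·14 ≡ 30.
  x = λ² - 7 - 7 = 900 - 14 ≡ 26; y = λ·(7 - 26) - 20 ≡ 12. → (26, 12)
3P: (26, 12) + (7, 20). λ = (20 - 12)/(7 - 26) ≡ 8/24 mod 43. 24⁻¹ ≡ 9 (mod 43), so λ ≡ 29.
  x = λ² - 26 - 7 = 841 - 33 ≡ 34; y = λ·(26 - 34) - 12 ≡ 14. → (34, 14)
4P: (34, 14) + (7, 20). λ = (20 - 14)/(7 - 34) ≡ 6/16 mod 43. 16⁻¹ ≡ 35 (mod 43), so λ ≡ 38.
  x = λ² - 34 - 7 = 1444 - 41 ≡ 27; y = λ·(34 - 27) - 14 ≡ 37. → (27, 37)
5P: (27, 37) + (7, 20). λ = (20 - 37)/(7 - 27) ≡ 26/23 mod 43. 23⁻¹ ≡ 15 (mod 43), so λ ≡ 3.
  x = λ² - 27 - 7 = 9 - 34 ≡ 18; y = λ·(27 - 18) - 37 ≡ 33. → (18, 33)

(18, 33)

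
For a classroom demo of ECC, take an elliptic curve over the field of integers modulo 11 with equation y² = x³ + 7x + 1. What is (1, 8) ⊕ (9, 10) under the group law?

(1, 8) + (9, 10). λ = (10 - 8)/(9 - 1) ≡ 2/8 mod 11. 8⁻¹ ≡ 7 (mod 11), so λ ≡ 3.
  x = λ² - 1 - 9 = 9 - 10 ≡ 10; y = λ·(1 - 10) - 8 ≡ 9. → (10, 9)

(10, 9)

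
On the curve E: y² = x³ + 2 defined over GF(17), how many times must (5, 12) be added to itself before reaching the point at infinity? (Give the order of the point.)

2P: tangent at (5, 12): λ = (3·5² + 0)/(2·12) ≡ 7/7. 7⁻¹ ≡ 5 (mod 17), so λ ≡ 7·5 ≡ 1.
  x = λ² - 5 - 5 = 1 - 10 ≡ 8; y = λ·(5 - 8) - 12 ≡ 2. → (8, 2)
3P: (8, 2) + (5, 12). λ = (12 - 2)/(5 - 8) ≡ 10/14 mod 17. 14⁻¹ ≡ 11 (mod 17) since 14·11 = 154 ≡ 1, so λ ≡ 8.
  x = λ² - 8 - 5 = 64 - 13 ≡ 0; y = λ·(8 - 0) - 2 ≡ 11. → (0, 11)
4P: (0, 11) + (5, 12). λ = (12 - 11)/(5 - 0) ≡ 1/5 mod 17. 5⁻¹ ≡ 7 (mod 17), so λ ≡ 7.
  x = λ² - 0 - 5 = 49 - 5 ≡ 10; y = λ·(0 - 10) - 11 ≡ 4. → (10, 4)
5P: (10, 4) + (5, 12). λ = (12 - 4)/(5 - 10) ≡ 8/12 mod 17. 12⁻¹ ≡ 10 (mod 17) since 12·10 = 120 ≡ 1, so λ ≡ 12.
  x = λ² - 10 - 5 = 144 - 15 ≡ 10; y = λ·(10 - 10) - 4 ≡ 13. → (10, 13)
6P: (10, 13) + (5, 12). λ = (12 - 13)/(5 - 10) ≡ 16/12 mod 17. 12⁻¹ ≡ 10 (mod 17) since 12·10 = 120 ≡ 1, so λ ≡ 7.
  x = λ² - 10 - 5 = 49 - 15 ≡ 0; y = λ·(10 - 0) - 13 ≡ 6. → (0, 6)
7P: (0, 6) + (5, 12). λ = (12 - 6)/(5 - 0) ≡ 6/5 mod 17. 5⁻¹ ≡ 7 (mod 17), so λ ≡ 8.
  x = λ² - 0 - 5 = 64 - 5 ≡ 8; y = λ·(0 - 8) - 6 ≡ 15. → (8, 15)
8P: (8, 15) + (5, 12). λ = (12 - 15)/(5 - 8) ≡ 14/14 mod 17. 14⁻¹ ≡ 11 (mod 17), so λ ≡ 1.
  x = λ² - 8 - 5 = 1 - 13 ≡ 5; y = λ·(8 - 5) - 15 ≡ 5. → (5, 5)
9P: (5, 5) + (5, 12): same x and y₁ ≡ -y₂, so the sum is the point at infinity.
9P = the point at infinity, so the order is 9.

9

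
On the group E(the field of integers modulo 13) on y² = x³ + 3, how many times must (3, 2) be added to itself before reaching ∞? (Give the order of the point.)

3

2P: tangent at (3, 2): λ = (3·3² + 0)/(2·2) ≡ 1/4. 4⁻¹ ≡ 10 (mod 13) since 4·10 = 40 ≡ 1, so λ ≡ 1·10 ≡ 10.
  x = λ² - 3 - 3 = 100 - 6 ≡ 3; y = λ·(3 - 3) - 2 ≡ 11. → (3, 11)
3P: (3, 11) + (3, 2): same x and y₁ ≡ -y₂, so the sum is ∞.
3P = ∞, so the order is 3.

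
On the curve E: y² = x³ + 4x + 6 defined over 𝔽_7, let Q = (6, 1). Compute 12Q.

(6, 1)

Repeated addition: build up to 12Q.
2Q: tangent at (6, 1): λ = (3·6² + 4)/(2·1) ≡ 0/2. 2⁻¹ ≡ 4 (mod 7) since 2·4 = 8 ≡ 1, so λ ≡ 0·4 ≡ 0.
  x = λ² - 6 - 6 = 0 - 12 ≡ 2; y = λ·(6 - 2) - 1 ≡ 6. → (2, 6)
3Q: (2, 6) + (6, 1). λ = (1 - 6)/(6 - 2) ≡ 2/4 mod 7. 4⁻¹ ≡ 2 (mod 7), so λ ≡ 4.
  x = λ² - 2 - 6 = 16 - 8 ≡ 1; y = λ·(2 - 1) - 6 ≡ 5. → (1, 5)
4Q: (1, 5) + (6, 1). λ = (1 - 5)/(6 - 1) ≡ 3/5 mod 7. 5⁻¹ ≡ 3 (mod 7), so λ ≡ 2.
  x = λ² - 1 - 6 = 4 - 7 ≡ 4; y = λ·(1 - 4) - 5 ≡ 3. → (4, 3)
5Q: (4, 3) + (6, 1). λ = (1 - 3)/(6 - 4) ≡ 5/2 mod 7. 2⁻¹ ≡ 4 (mod 7), so λ ≡ 6.
  x = λ² - 4 - 6 = 36 - 10 ≡ 5; y = λ·(4 - 5) - 3 ≡ 5. → (5, 5)
6Q: (5, 5) + (6, 1). λ = (1 - 5)/(6 - 5) ≡ 3/1 mod 7. 1⁻¹ ≡ 1 (mod 7), so λ ≡ 3.
  x = λ² - 5 - 6 = 9 - 11 ≡ 5; y = λ·(5 - 5) - 5 ≡ 2. → (5, 2)
7Q: (5, 2) + (6, 1). λ = (1 - 2)/(6 - 5) ≡ 6/1 mod 7. 1⁻¹ ≡ 1 (mod 7), so λ ≡ 6.
  x = λ² - 5 - 6 = 36 - 11 ≡ 4; y = λ·(5 - 4) - 2 ≡ 4. → (4, 4)
8Q: (4, 4) + (6, 1). λ = (1 - 4)/(6 - 4) ≡ 4/2 mod 7. 2⁻¹ ≡ 4 (mod 7), so λ ≡ 2.
  x = λ² - 4 - 6 = 4 - 10 ≡ 1; y = λ·(4 - 1) - 4 ≡ 2. → (1, 2)
9Q: (1, 2) + (6, 1). λ = (1 - 2)/(6 - 1) ≡ 6/5 mod 7. 5⁻¹ ≡ 3 (mod 7), so λ ≡ 4.
  x = λ² - 1 - 6 = 16 - 7 ≡ 2; y = λ·(1 - 2) - 2 ≡ 1. → (2, 1)
10Q: (2, 1) + (6, 1). λ = (1 - 1)/(6 - 2) ≡ 0/4 mod 7. 4⁻¹ ≡ 2 (mod 7) since 4·2 = 8 ≡ 1, so λ ≡ 0.
  x = λ² - 2 - 6 = 0 - 8 ≡ 6; y = λ·(2 - 6) - 1 ≡ 6. → (6, 6)
11Q: (6, 6) + (6, 1): same x and y₁ ≡ -y₂, so the sum is 𝒪.
12Q: 𝒪 + (6, 1) = (6, 1) (identity).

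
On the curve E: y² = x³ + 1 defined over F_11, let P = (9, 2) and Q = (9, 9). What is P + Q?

O

The two points share x = 9 and their y-coordinates satisfy 2 + 9 ≡ 0 (mod 11), so they are inverses. Their sum is O.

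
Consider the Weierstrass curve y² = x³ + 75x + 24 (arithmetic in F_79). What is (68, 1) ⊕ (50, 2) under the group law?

(68, 1) + (50, 2). λ = (2 - 1)/(50 - 68) ≡ 1/61 mod 79. 61⁻¹ ≡ 57 (mod 79), so λ ≡ 57.
  x = λ² - 68 - 50 = 3249 - 118 ≡ 50; y = λ·(68 - 50) - 1 ≡ 77. → (50, 77)

(50, 77)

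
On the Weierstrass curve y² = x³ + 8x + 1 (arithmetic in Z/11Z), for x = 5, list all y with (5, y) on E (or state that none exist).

1, 10

x³ + 8x + 1 = 166 ≡ 1 (mod 11).
Square roots of 1 mod 11: 1 and 10 (since 1² = 1 ≡ 1).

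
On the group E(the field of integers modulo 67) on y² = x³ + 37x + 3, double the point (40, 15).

tangent at (40, 15): λ = (3·40² + 37)/(2·15) ≡ 13/30. 30⁻¹ ≡ 38 (mod 67) since 30·38 = 1140 ≡ 1, so λ ≡ 13·38 ≡ 25.
  x = λ² - 40 - 40 = 625 - 80 ≡ 9; y = λ·(40 - 9) - 15 ≡ 23. → (9, 23)

(9, 23)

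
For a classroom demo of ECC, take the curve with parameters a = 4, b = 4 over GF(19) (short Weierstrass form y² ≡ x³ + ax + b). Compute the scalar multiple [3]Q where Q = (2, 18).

(0, 2)

Repeated addition: build up to 3Q.
2Q: tangent at (2, 18): λ = (3·2² + 4)/(2·18) ≡ 16/17. 17⁻¹ ≡ 9 (mod 19), so λ ≡ 16·9 ≡ 11.
  x = λ² - 2 - 2 = 121 - 4 ≡ 3; y = λ·(2 - 3) - 18 ≡ 9. → (3, 9)
3Q: (3, 9) + (2, 18). λ = (18 - 9)/(2 - 3) ≡ 9/18 mod 19. 18⁻¹ ≡ 18 (mod 19), so λ ≡ 10.
  x = λ² - 3 - 2 = 100 - 5 ≡ 0; y = λ·(3 - 0) - 9 ≡ 2. → (0, 2)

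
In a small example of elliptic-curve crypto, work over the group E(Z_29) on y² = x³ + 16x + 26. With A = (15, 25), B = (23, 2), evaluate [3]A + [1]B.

(17, 7)

First 3A:
Repeated addition: build up to 3A.
2A: tangent at (15, 25): λ = (3·15² + 16)/(2·25) ≡ 24/21. 21⁻¹ ≡ 18 (mod 29), so λ ≡ 24·18 ≡ 26.
  x = λ² - 15 - 15 = 676 - 30 ≡ 8; y = λ·(15 - 8) - 25 ≡ 12. → (8, 12)
3A: (8, 12) + (15, 25). λ = (25 - 12)/(15 - 8) ≡ 13/7 mod 29. 7⁻¹ ≡ 25 (mod 29) since 7·25 = 175 ≡ 1, so λ ≡ 6.
  x = λ² - 8 - 15 = 36 - 23 ≡ 13; y = λ·(8 - 13) - 12 ≡ 16. → (13, 16)
3A = (13, 16).
Finally 3A + B:
(13, 16) + (23, 2). λ = (2 - 16)/(23 - 13) ≡ 15/10 mod 29. 10⁻¹ ≡ 3 (mod 29), so λ ≡ 16.
  x = λ² - 13 - 23 = 256 - 36 ≡ 17; y = λ·(13 - 17) - 16 ≡ 7. → (17, 7)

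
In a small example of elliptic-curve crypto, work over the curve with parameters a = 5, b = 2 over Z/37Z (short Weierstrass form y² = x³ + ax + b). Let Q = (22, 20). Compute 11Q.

Double-and-add on 11 = (1011)₂. Start with Q = (22, 20) for the leading 1-bit.
double: tangent at (22, 20): λ = (3·22² + 5)/(2·20) ≡ 14/3. 3⁻¹ ≡ 25 (mod 37), so λ ≡ 14·25 ≡ 17.
  x = λ² - 22 - 22 = 289 - 44 ≡ 23; y = λ·(22 - 23) - 20 ≡ 0. → (23, 0)
double: (23, 0) + (23, 0): same x and y₁ ≡ -y₂, so the sum is ∞.
add Q: ∞ + (22, 20) = (22, 20) (identity).
double: tangent at (22, 20): λ = (3·22² + 5)/(2·20) ≡ 14/3. 3⁻¹ ≡ 25 (mod 37), so λ ≡ 14·25 ≡ 17.
  x = λ² - 22 - 22 = 289 - 44 ≡ 23; y = λ·(22 - 23) - 20 ≡ 0. → (23, 0)
add Q: (23, 0) + (22, 20). λ = (20 - 0)/(22 - 23) ≡ 20/36 mod 37. 36⁻¹ ≡ 36 (mod 37), so λ ≡ 17.
  x = λ² - 23 - 22 = 289 - 45 ≡ 22; y = λ·(23 - 22) - 0 ≡ 17. → (22, 17)

(22, 17)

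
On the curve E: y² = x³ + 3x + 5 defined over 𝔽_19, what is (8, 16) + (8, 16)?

(0, 9)

tangent at (8, 16): λ = (3·8² + 3)/(2·16) ≡ 5/13. 13⁻¹ ≡ 3 (mod 19), so λ ≡ 5·3 ≡ 15.
  x = λ² - 8 - 8 = 225 - 16 ≡ 0; y = λ·(8 - 0) - 16 ≡ 9. → (0, 9)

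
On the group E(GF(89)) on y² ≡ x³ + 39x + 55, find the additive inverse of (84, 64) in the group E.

(84, 25)

-(84, 64) = (84, -64 mod 89) = (84, 25).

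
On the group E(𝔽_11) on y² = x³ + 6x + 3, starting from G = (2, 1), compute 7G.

(5, 9)

Repeated addition: build up to 7G.
2G: tangent at (2, 1): λ = (3·2² + 6)/(2·1) ≡ 7/2. 2⁻¹ ≡ 6 (mod 11) since 2·6 = 12 ≡ 1, so λ ≡ 7·6 ≡ 9.
  x = λ² - 2 - 2 = 81 - 4 ≡ 0; y = λ·(2 - 0) - 1 ≡ 6. → (0, 6)
3G: (0, 6) + (2, 1). λ = (1 - 6)/(2 - 0) ≡ 6/2 mod 11. 2⁻¹ ≡ 6 (mod 11) since 2·6 = 12 ≡ 1, so λ ≡ 3.
  x = λ² - 0 - 2 = 9 - 2 ≡ 7; y = λ·(0 - 7) - 6 ≡ 6. → (7, 6)
4G: (7, 6) + (2, 1). λ = (1 - 6)/(2 - 7) ≡ 6/6 mod 11. 6⁻¹ ≡ 2 (mod 11) since 6·2 = 12 ≡ 1, so λ ≡ 1.
  x = λ² - 7 - 2 = 1 - 9 ≡ 3; y = λ·(7 - 3) - 6 ≡ 9. → (3, 9)
5G: (3, 9) + (2, 1). λ = (1 - 9)/(2 - 3) ≡ 3/10 mod 11. 10⁻¹ ≡ 10 (mod 11) since 10·10 = 100 ≡ 1, so λ ≡ 8.
  x = λ² - 3 - 2 = 64 - 5 ≡ 4; y = λ·(3 - 4) - 9 ≡ 5. → (4, 5)
6G: (4, 5) + (2, 1). λ = (1 - 5)/(2 - 4) ≡ 7/9 mod 11. 9⁻¹ ≡ 5 (mod 11), so λ ≡ 2.
  x = λ² - 4 - 2 = 4 - 6 ≡ 9; y = λ·(4 - 9) - 5 ≡ 7. → (9, 7)
7G: (9, 7) + (2, 1). λ = (1 - 7)/(2 - 9) ≡ 5/4 mod 11. 4⁻¹ ≡ 3 (mod 11) since 4·3 = 12 ≡ 1, so λ ≡ 4.
  x = λ² - 9 - 2 = 16 - 11 ≡ 5; y = λ·(9 - 5) - 7 ≡ 9. → (5, 9)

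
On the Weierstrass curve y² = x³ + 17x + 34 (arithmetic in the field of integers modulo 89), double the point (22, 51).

tangent at (22, 51): λ = (3·22² + 17)/(2·51) ≡ 45/13. 13⁻¹ ≡ 48 (mod 89), so λ ≡ 45·48 ≡ 24.
  x = λ² - 22 - 22 = 576 - 44 ≡ 87; y = λ·(22 - 87) - 51 ≡ 80. → (87, 80)

(87, 80)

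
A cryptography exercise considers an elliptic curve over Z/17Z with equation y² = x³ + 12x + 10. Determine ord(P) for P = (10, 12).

4

2P: tangent at (10, 12): λ = (3·10² + 12)/(2·12) ≡ 6/7. 7⁻¹ ≡ 5 (mod 17) since 7·5 = 35 ≡ 1, so λ ≡ 6·5 ≡ 13.
  x = λ² - 10 - 10 = 169 - 20 ≡ 13; y = λ·(10 - 13) - 12 ≡ 0. → (13, 0)
3P: (13, 0) + (10, 12). λ = (12 - 0)/(10 - 13) ≡ 12/14 mod 17. 14⁻¹ ≡ 11 (mod 17) since 14·11 = 154 ≡ 1, so λ ≡ 13.
  x = λ² - 13 - 10 = 169 - 23 ≡ 10; y = λ·(13 - 10) - 0 ≡ 5. → (10, 5)
4P: (10, 5) + (10, 12): same x and y₁ ≡ -y₂, so the sum is ∞.
4P = ∞, so the order is 4.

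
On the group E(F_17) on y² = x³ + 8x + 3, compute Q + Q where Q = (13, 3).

tangent at (13, 3): λ = (3·13² + 8)/(2·3) ≡ 5/6. 6⁻¹ ≡ 3 (mod 17) since 6·3 = 18 ≡ 1, so λ ≡ 5·3 ≡ 15.
  x = λ² - 13 - 13 = 225 - 26 ≡ 12; y = λ·(13 - 12) - 3 ≡ 12. → (12, 12)

(12, 12)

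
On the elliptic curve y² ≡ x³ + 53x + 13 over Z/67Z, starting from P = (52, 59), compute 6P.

(17, 47)

Double-and-add on 6 = (110)₂. Start with P = (52, 59) for the leading 1-bit.
double: tangent at (52, 59): λ = (3·52² + 53)/(2·59) ≡ 58/51. 51⁻¹ ≡ 46 (mod 67) since 51·46 = 2346 ≡ 1, so λ ≡ 58·46 ≡ 55.
  x = λ² - 52 - 52 = 3025 - 104 ≡ 40; y = λ·(52 - 40) - 59 ≡ 65. → (40, 65)
add P: (40, 65) + (52, 59). λ = (59 - 65)/(52 - 40) ≡ 61/12 mod 67. 12⁻¹ ≡ 28 (mod 67) since 12·28 = 336 ≡ 1, so λ ≡ 33.
  x = λ² - 40 - 52 = 1089 - 92 ≡ 59; y = λ·(40 - 59) - 65 ≡ 45. → (59, 45)
double: tangent at (59, 45): λ = (3·59² + 53)/(2·45) ≡ 44/23. 23⁻¹ ≡ 35 (mod 67) since 23·35 = 805 ≡ 1, so λ ≡ 44·35 ≡ 66.
  x = λ² - 59 - 59 = 4356 - 118 ≡ 17; y = λ·(59 - 17) - 45 ≡ 47. → (17, 47)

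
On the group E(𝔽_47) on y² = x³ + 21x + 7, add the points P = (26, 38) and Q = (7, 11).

(26, 38) + (7, 11). λ = (11 - 38)/(7 - 26) ≡ 20/28 mod 47. 28⁻¹ ≡ 42 (mod 47) since 28·42 = 1176 ≡ 1, so λ ≡ 41.
  x = λ² - 26 - 7 = 1681 - 33 ≡ 3; y = λ·(26 - 3) - 38 ≡ 12. → (3, 12)

(3, 12)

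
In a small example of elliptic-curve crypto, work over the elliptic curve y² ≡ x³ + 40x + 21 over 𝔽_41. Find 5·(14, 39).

Write Q = (14, 39).
Repeated addition: build up to 5Q.
2Q: tangent at (14, 39): λ = (3·14² + 40)/(2·39) ≡ 13/37. 37⁻¹ ≡ 10 (mod 41) since 37·10 = 370 ≡ 1, so λ ≡ 13·10 ≡ 7.
  x = λ² - 14 - 14 = 49 - 28 ≡ 21; y = λ·(14 - 21) - 39 ≡ 35. → (21, 35)
3Q: (21, 35) + (14, 39). λ = (39 - 35)/(14 - 21) ≡ 4/34 mod 41. 34⁻¹ ≡ 35 (mod 41), so λ ≡ 17.
  x = λ² - 21 - 14 = 289 - 35 ≡ 8; y = λ·(21 - 8) - 35 ≡ 22. → (8, 22)
4Q: (8, 22) + (14, 39). λ = (39 - 22)/(14 - 8) ≡ 17/6 mod 41. 6⁻¹ ≡ 7 (mod 41) since 6·7 = 42 ≡ 1, so λ ≡ 37.
  x = λ² - 8 - 14 = 1369 - 22 ≡ 35; y = λ·(8 - 35) - 22 ≡ 4. → (35, 4)
5Q: (35, 4) + (14, 39). λ = (39 - 4)/(14 - 35) ≡ 35/20 mod 41. 20⁻¹ ≡ 39 (mod 41), so λ ≡ 12.
  x = λ² - 35 - 14 = 144 - 49 ≡ 13; y = λ·(35 - 13) - 4 ≡ 14. → (13, 14)

(13, 14)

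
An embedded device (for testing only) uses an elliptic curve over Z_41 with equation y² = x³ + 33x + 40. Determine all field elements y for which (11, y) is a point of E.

x³ + 33x + 40 = 1734 ≡ 12 (mod 41).
12 is a non-residue mod 41; no y exists.

none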